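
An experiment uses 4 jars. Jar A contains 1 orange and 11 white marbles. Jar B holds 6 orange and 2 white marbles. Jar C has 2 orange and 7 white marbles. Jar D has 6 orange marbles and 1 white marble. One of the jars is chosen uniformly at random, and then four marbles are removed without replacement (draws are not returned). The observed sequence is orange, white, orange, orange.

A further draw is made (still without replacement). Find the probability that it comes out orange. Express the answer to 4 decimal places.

Under each hypothesis, the probability of the observed sequence is: P(data | jar A) = (1/12)(11/11)(0/10) = 0; P(data | jar B) = (6/8)(2/7)(5/6)(4/5) = 1/7; P(data | jar C) = (2/9)(7/8)(1/7)(0/6) = 0; P(data | jar D) = (6/7)(1/6)(5/5)(4/4) = 1/7.
Multiplying each by its prior: 1/4 · 0 = 0, 1/4 · 1/7 = 1/28, 1/4 · 0 = 0, 1/4 · 1/7 = 1/28; these sum to 1/14.
Normalising, the posterior is P(jar A | data) = 0, P(jar B | data) = 1/2, P(jar C | data) = 0, P(jar D | data) = 1/2.
Averaging over the posterior, P(orange next | data) = (3/4)(1/2) + (1)(1/2) = 7/8.

0.8750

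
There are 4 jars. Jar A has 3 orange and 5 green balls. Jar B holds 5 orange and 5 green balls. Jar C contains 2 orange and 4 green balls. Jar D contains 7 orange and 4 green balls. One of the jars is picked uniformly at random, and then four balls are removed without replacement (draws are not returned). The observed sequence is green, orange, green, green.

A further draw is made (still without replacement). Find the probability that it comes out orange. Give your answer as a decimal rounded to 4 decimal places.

0.5545

Compute the likelihood of the observed sequence for each case: P(data | jar A) = (5/8)(3/7)(4/6)(3/5) = 0.10714; P(data | jar B) = (5/10)(5/9)(4/8)(3/7) = 0.059524; P(data | jar C) = (4/6)(2/5)(3/4)(2/3) = 0.13333; P(data | jar D) = (4/11)(7/10)(3/9)(2/8) = 0.021212.
Multiplying each by its prior: 1/4 · 0.10714 = 0.026786, 1/4 · 0.059524 = 0.014881, 1/4 · 0.13333 = 0.033333, 1/4 · 0.021212 = 0.005303; with total 0.080303.
Normalising, the posterior is P(jar A | data) = 0.33356, P(jar B | data) = 0.18531, P(jar C | data) = 0.41509, P(jar D | data) = 0.066038.
The predictive probability is P(orange next | data) = (1/2)(0.33356) + (2/3)(0.18531) + (1/2)(0.41509) + (6/7)(0.066038) = 0.55447.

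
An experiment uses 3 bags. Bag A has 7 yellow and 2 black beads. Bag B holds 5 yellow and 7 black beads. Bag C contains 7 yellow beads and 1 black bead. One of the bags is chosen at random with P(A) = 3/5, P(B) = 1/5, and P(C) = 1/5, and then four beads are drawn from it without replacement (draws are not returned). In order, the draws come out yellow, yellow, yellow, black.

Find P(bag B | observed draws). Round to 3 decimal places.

Compute the likelihood of the observed sequence for each case: P(data | bag A) = (7/9)(6/8)(5/7)(2/6) = 0.13889; P(data | bag B) = (5/12)(4/11)(3/10)(7/9) = 0.035354; P(data | bag C) = (7/8)(6/7)(5/6)(1/5) = 0.125.
The prior-weighted likelihoods are 3/5 · 0.13889 = 0.083333, 1/5 · 0.035354 = 0.0070707, 1/5 · 0.125 = 0.025; summing to 0.1154.
Hence P(bag B | data) = (0.0070707) / (0.1154) = 0.061269.

0.061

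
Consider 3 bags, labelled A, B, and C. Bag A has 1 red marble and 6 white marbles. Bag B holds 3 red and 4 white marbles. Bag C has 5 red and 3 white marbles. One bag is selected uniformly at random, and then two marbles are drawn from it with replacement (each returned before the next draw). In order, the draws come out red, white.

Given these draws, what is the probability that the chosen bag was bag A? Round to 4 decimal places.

0.2035

For each hypothesis, P(data | H) works out to: P(data | bag A) = (1/7)(6/7) = 0.12245; P(data | bag B) = (3/7)(4/7) = 0.2449; P(data | bag C) = (5/8)(3/8) = 0.23438.
The prior-weighted likelihoods are 1/3 · 0.12245 = 0.040816, 1/3 · 0.2449 = 0.081633, 1/3 · 0.23438 = 0.078125; these sum to 0.20057.
So P(bag A | data) = (0.040816) / (0.20057) = 0.2035.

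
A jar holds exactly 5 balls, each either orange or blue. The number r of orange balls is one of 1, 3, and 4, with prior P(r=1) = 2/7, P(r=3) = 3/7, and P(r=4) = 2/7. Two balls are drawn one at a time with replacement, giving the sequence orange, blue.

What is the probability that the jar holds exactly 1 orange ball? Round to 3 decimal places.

0.235

Under each hypothesis, the probability of the observed sequence is: P(data | r = 1) = (1/5)(4/5) = 4/25; P(data | r = 3) = (3/5)(2/5) = 6/25; P(data | r = 4) = (4/5)(1/5) = 4/25.
The prior-weighted likelihoods are 2/7 · 4/25 = 8/175, 3/7 · 6/25 = 18/175, 2/7 · 4/25 = 8/175; summing to 34/175.
So P(r = 1 | data) = (8/175) / (34/175) = 4/17.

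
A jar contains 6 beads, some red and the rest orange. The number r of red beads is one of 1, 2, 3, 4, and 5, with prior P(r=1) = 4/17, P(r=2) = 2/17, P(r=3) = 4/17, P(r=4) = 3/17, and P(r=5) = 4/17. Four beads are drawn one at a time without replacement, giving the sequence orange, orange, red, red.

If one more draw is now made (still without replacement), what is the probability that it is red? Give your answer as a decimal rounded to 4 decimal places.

Compute the likelihood of the observed sequence for each case: P(data | r = 1) = (5/6)(4/5)(1/4)(0/3) = 0; P(data | r = 2) = (4/6)(3/5)(2/4)(1/3) = 1/15; P(data | r = 3) = (3/6)(2/5)(3/4)(2/3) = 1/10; P(data | r = 4) = (2/6)(1/5)(4/4)(3/3) = 1/15; P(data | r = 5) = (1/6)(0/5) = 0.
Multiplying each by its prior: 4/17 · 0 = 0, 2/17 · 1/15 = 2/255, 4/17 · 1/10 = 2/85, 3/17 · 1/15 = 1/85, 4/17 · 0 = 0; with total 11/255.
Dividing through by the total gives posterior P(r = 1 | data) = 0, P(r = 2 | data) = 2/11, P(r = 3 | data) = 6/11, P(r = 4 | data) = 3/11, P(r = 5 | data) = 0.
So P(red next | data) = Σ P(red next | H) P(H | data) = (0)(2/11) + (1/2)(6/11) + (1)(3/11) = 6/11.

0.5455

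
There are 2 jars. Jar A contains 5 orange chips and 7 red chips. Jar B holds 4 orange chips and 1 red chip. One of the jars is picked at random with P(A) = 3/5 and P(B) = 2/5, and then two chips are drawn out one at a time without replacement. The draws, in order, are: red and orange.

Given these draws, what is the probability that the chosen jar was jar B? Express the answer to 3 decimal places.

0.335

For each hypothesis, P(data | H) works out to: P(data | jar A) = (7/12)(5/11) = 0.26515; P(data | jar B) = (1/5)(4/4) = 0.2.
Multiplying each by its prior: 3/5 · 0.26515 = 0.15909, 2/5 · 0.2 = 0.08; with total 0.23909.
By Bayes' rule, P(jar B | data) = (0.08) / (0.23909) = 0.3346.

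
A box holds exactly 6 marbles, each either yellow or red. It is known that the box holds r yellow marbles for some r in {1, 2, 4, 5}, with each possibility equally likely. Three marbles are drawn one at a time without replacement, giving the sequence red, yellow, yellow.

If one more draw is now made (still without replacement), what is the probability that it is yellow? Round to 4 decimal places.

0.6923

The likelihood of the observed sequence under each hypothesis: P(data | r = 1) = (5/6)(1/5)(0/4) = 0; P(data | r = 2) = (4/6)(2/5)(1/4) = 1/15; P(data | r = 4) = (2/6)(4/5)(3/4) = 1/5; P(data | r = 5) = (1/6)(5/5)(4/4) = 1/6.
Multiplying each by its prior: 1/4 · 0 = 0, 1/4 · 1/15 = 1/60, 1/4 · 1/5 = 1/20, 1/4 · 1/6 = 1/24; with total 13/120.
Dividing through by the total gives posterior P(r = 1 | data) = 0, P(r = 2 | data) = 2/13, P(r = 4 | data) = 6/13, P(r = 5 | data) = 5/13.
The predictive probability is P(yellow next | data) = (0)(2/13) + (2/3)(6/13) + (1)(5/13) = 9/13.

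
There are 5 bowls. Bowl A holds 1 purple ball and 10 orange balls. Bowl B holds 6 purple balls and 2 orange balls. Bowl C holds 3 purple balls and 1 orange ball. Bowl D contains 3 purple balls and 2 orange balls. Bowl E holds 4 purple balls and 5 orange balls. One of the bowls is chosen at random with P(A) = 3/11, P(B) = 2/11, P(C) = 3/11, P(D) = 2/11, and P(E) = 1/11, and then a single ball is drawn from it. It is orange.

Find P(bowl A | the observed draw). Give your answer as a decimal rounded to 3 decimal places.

Under each hypothesis, the probability of this draw is: P(data | bowl A) = (10/11) = 0.90909; P(data | bowl B) = (2/8) = 0.25; P(data | bowl C) = (1/4) = 0.25; P(data | bowl D) = (2/5) = 0.4; P(data | bowl E) = (5/9) = 0.55556.
The prior-weighted likelihoods are 3/11 · 0.90909 = 0.24793, 2/11 · 0.25 = 0.045455, 3/11 · 0.25 = 0.068182, 2/11 · 0.4 = 0.072727, 1/11 · 0.55556 = 0.050505; these sum to 0.4848.
So P(bowl A | data) = (0.24793) / (0.4848) = 0.51141.

0.511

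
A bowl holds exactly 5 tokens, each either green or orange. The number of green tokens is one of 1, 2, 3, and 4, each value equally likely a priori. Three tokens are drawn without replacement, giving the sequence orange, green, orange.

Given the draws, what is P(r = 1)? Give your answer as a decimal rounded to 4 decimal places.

For each hypothesis, P(data | H) works out to: P(data | r = 1) = (4/5)(1/4)(3/3) = 1/5; P(data | r = 2) = (3/5)(2/4)(2/3) = 1/5; P(data | r = 3) = (2/5)(3/4)(1/3) = 1/10; P(data | r = 4) = (1/5)(4/4)(0/3) = 0.
The prior-weighted likelihoods are 1/4 · 1/5 = 1/20, 1/4 · 1/5 = 1/20, 1/4 · 1/10 = 1/40, 1/4 · 0 = 0; with total 1/8.
Therefore the posterior P(r = 1 | data) = (1/20) / (1/8) = 2/5.

0.4000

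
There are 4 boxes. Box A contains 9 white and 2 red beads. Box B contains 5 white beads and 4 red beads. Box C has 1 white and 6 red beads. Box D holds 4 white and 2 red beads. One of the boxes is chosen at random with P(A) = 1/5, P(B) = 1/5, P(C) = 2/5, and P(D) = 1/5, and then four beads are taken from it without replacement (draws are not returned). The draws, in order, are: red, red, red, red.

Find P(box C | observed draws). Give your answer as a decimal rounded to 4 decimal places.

The likelihood of the observed sequence under each hypothesis: P(data | box A) = (2/11)(1/10)(0/9) = 0; P(data | box B) = (4/9)(3/8)(2/7)(1/6) = 1/126; P(data | box C) = (6/7)(5/6)(4/5)(3/4) = 3/7; P(data | box D) = (2/6)(1/5)(0/4) = 0.
Weighting by the prior gives 1/5 · 0 = 0, 1/5 · 1/126 = 1/630, 2/5 · 3/7 = 6/35, 1/5 · 0 = 0; with total 109/630.
Therefore the posterior P(box C | data) = (6/35) / (109/630) = 108/109.

0.9908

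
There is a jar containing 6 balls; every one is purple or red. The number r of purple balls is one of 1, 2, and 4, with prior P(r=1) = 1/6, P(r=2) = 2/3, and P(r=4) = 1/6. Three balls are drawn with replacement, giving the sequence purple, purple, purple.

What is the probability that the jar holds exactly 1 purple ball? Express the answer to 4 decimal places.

0.0103

For each hypothesis, P(data | H) works out to: P(data | r = 1) = (1/6)(1/6)(1/6) = 0.0046296; P(data | r = 2) = (2/6)(2/6)(2/6) = 0.037037; P(data | r = 4) = (4/6)(4/6)(4/6) = 0.2963.
Weighting by the prior gives 1/6 · 0.0046296 = 0.0007716, 2/3 · 0.037037 = 0.024691, 1/6 · 0.2963 = 0.049383; summing to 0.074846.
Therefore the posterior P(r = 1 | data) = (0.0007716) / (0.074846) = 0.010309.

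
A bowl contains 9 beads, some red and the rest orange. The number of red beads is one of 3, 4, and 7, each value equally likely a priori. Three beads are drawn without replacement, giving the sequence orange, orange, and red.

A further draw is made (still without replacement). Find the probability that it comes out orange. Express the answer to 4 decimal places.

Compute the likelihood of the observed sequence for each case: P(data | r = 3) = (6/9)(5/8)(3/7) = 5/28; P(data | r = 4) = (5/9)(4/8)(4/7) = 10/63; P(data | r = 7) = (2/9)(1/8)(7/7) = 1/36.
Weighting by the prior gives 1/3 · 5/28 = 5/84, 1/3 · 10/63 = 10/189, 1/3 · 1/36 = 1/108; with total 23/189.
Normalising, the posterior is P(r = 3 | data) = 45/92, P(r = 4 | data) = 10/23, P(r = 7 | data) = 7/92.
Averaging over the posterior, P(orange next | data) = (2/3)(45/92) + (1/2)(10/23) + (0)(7/92) = 25/46.

0.5435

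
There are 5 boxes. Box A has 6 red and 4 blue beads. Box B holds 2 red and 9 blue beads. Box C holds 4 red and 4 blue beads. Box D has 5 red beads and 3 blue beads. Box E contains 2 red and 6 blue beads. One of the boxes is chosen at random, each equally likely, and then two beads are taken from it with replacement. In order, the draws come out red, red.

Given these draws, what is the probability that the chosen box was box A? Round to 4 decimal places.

0.3284

Compute the likelihood of the observed sequence for each case: P(data | box A) = (6/10)(6/10) = 0.36; P(data | box B) = (2/11)(2/11) = 0.033058; P(data | box C) = (4/8)(4/8) = 0.25; P(data | box D) = (5/8)(5/8) = 0.39062; P(data | box E) = (2/8)(2/8) = 0.0625.
Multiplying each by its prior: 1/5 · 0.36 = 0.072, 1/5 · 0.033058 = 0.0066116, 1/5 · 0.25 = 0.05, 1/5 · 0.39062 = 0.078125, 1/5 · 0.0625 = 0.0125; with total 0.21924.
So P(box A | data) = (0.072) / (0.21924) = 0.32841.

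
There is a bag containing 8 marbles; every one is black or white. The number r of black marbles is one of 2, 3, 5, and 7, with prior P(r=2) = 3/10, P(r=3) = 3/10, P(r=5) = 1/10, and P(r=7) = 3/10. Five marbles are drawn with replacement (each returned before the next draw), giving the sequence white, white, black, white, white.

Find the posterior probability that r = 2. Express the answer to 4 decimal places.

Under each hypothesis, the probability of the observed sequence is: P(data | r = 2) = (6/8)(6/8)(2/8)(6/8)(6/8) = 0.079102; P(data | r = 3) = (5/8)(5/8)(3/8)(5/8)(5/8) = 0.05722; P(data | r = 5) = (3/8)(3/8)(5/8)(3/8)(3/8) = 0.01236; P(data | r = 7) = (1/8)(1/8)(7/8)(1/8)(1/8) = 0.00021362.
Multiplying each by its prior: 3/10 · 0.079102 = 0.02373, 3/10 · 0.05722 = 0.017166, 1/10 · 0.01236 = 0.001236, 3/10 · 0.00021362 = 6.4087e-05; with total 0.042197.
By Bayes' rule, P(r = 2 | data) = (0.02373) / (0.042197) = 0.56238.

0.5624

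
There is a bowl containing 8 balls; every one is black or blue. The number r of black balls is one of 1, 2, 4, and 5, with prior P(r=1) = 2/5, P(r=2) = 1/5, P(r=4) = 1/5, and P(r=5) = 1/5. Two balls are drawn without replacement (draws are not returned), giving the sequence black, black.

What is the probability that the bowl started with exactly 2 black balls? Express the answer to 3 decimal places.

0.059

For each hypothesis, P(data | H) works out to: P(data | r = 1) = (1/8)(0/7) = 0; P(data | r = 2) = (2/8)(1/7) = 1/28; P(data | r = 4) = (4/8)(3/7) = 3/14; P(data | r = 5) = (5/8)(4/7) = 5/14.
The prior-weighted likelihoods are 2/5 · 0 = 0, 1/5 · 1/28 = 1/140, 1/5 · 3/14 = 3/70, 1/5 · 5/14 = 1/14; with total 17/140.
So P(r = 2 | data) = (1/140) / (17/140) = 1/17.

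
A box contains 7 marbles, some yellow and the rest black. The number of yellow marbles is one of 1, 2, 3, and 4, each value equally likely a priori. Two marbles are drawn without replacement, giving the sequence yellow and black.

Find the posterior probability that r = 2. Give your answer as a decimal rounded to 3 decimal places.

The likelihood of the observed sequence under each hypothesis: P(data | r = 1) = (1/7)(6/6) = 1/7; P(data | r = 2) = (2/7)(5/6) = 5/21; P(data | r = 3) = (3/7)(4/6) = 2/7; P(data | r = 4) = (4/7)(3/6) = 2/7.
The prior-weighted likelihoods are 1/4 · 1/7 = 1/28, 1/4 · 5/21 = 5/84, 1/4 · 2/7 = 1/14, 1/4 · 2/7 = 1/14; these sum to 5/21.
Hence P(r = 2 | data) = (5/84) / (5/21) = 1/4.

0.250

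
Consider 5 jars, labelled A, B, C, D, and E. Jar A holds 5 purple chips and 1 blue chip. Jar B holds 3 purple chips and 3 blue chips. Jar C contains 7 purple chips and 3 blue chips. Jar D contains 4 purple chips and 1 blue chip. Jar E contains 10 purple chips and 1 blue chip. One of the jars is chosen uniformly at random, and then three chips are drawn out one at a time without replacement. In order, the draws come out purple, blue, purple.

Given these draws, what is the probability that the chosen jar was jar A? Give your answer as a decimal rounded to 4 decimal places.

0.2130

The likelihood of the observed sequence under each hypothesis: P(data | jar A) = (5/6)(1/5)(4/4) = 0.16667; P(data | jar B) = (3/6)(3/5)(2/4) = 0.15; P(data | jar C) = (7/10)(3/9)(6/8) = 0.175; P(data | jar D) = (4/5)(1/4)(3/3) = 0.2; P(data | jar E) = (10/11)(1/10)(9/9) = 0.090909.
Weighting by the prior gives 1/5 · 0.16667 = 0.033333, 1/5 · 0.15 = 0.03, 1/5 · 0.175 = 0.035, 1/5 · 0.2 = 0.04, 1/5 · 0.090909 = 0.018182; these sum to 0.15652.
By Bayes' rule, P(jar A | data) = (0.033333) / (0.15652) = 0.21297.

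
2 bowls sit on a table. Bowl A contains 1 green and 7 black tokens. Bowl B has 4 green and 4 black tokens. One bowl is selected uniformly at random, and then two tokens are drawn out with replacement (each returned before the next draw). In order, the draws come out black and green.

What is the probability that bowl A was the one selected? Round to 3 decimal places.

Compute the likelihood of the observed sequence for each case: P(data | bowl A) = (7/8)(1/8) = 7/64; P(data | bowl B) = (4/8)(4/8) = 1/4.
Weighting by the prior gives 1/2 · 7/64 = 7/128, 1/2 · 1/4 = 1/8; these sum to 23/128.
By Bayes' rule, P(bowl A | data) = (7/128) / (23/128) = 7/23.

0.304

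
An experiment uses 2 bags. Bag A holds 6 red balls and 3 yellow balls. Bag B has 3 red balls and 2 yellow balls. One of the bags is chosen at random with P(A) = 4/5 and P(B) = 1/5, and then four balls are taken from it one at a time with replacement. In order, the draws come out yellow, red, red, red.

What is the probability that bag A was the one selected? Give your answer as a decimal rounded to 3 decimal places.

For each hypothesis, P(data | H) works out to: P(data | bag A) = (3/9)(6/9)(6/9)(6/9) = 0.098765; P(data | bag B) = (2/5)(3/5)(3/5)(3/5) = 0.0864.
Weighting by the prior gives 4/5 · 0.098765 = 0.079012, 1/5 · 0.0864 = 0.01728; with total 0.096292.
Hence P(bag A | data) = (0.079012) / (0.096292) = 0.82055.

0.821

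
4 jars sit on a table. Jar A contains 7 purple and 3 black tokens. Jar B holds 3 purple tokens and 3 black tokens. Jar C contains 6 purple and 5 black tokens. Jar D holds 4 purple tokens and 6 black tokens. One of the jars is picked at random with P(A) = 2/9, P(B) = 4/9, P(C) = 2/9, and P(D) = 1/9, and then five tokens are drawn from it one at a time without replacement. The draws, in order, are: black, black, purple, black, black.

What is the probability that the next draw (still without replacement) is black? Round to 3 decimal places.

0.318

Compute the likelihood of the observed sequence for each case: P(data | jar A) = (3/10)(2/9)(7/8)(1/7)(0/6) = 0; P(data | jar B) = (3/6)(2/5)(3/4)(1/3)(0/2) = 0; P(data | jar C) = (5/11)(4/10)(6/9)(3/8)(2/7) = 0.012987; P(data | jar D) = (6/10)(5/9)(4/8)(4/7)(3/6) = 0.047619.
Multiplying each by its prior: 2/9 · 0 = 0, 4/9 · 0 = 0, 2/9 · 0.012987 = 0.002886, 1/9 · 0.047619 = 0.005291; these sum to 0.008177.
Normalising, the posterior is P(jar A | data) = 0, P(jar B | data) = 0, P(jar C | data) = 0.35294, P(jar D | data) = 0.64706.
So P(black next | data) = Σ P(black next | H) P(H | data) = (1/6)(0.35294) + (2/5)(0.64706) = 0.31765.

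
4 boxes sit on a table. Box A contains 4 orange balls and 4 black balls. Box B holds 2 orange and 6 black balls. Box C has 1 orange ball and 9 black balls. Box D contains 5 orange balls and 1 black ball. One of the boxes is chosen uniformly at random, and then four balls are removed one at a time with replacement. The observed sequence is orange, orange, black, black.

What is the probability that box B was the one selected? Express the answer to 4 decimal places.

Compute the likelihood of the observed sequence for each case: P(data | box A) = (4/8)(4/8)(4/8)(4/8) = 0.0625; P(data | box B) = (2/8)(2/8)(6/8)(6/8) = 0.035156; P(data | box C) = (1/10)(1/10)(9/10)(9/10) = 0.0081; P(data | box D) = (5/6)(5/6)(1/6)(1/6) = 0.01929.
Multiplying each by its prior: 1/4 · 0.0625 = 0.015625, 1/4 · 0.035156 = 0.0087891, 1/4 · 0.0081 = 0.002025, 1/4 · 0.01929 = 0.0048225; with total 0.031262.
Therefore the posterior P(box B | data) = (0.0087891) / (0.031262) = 0.28115.

0.2811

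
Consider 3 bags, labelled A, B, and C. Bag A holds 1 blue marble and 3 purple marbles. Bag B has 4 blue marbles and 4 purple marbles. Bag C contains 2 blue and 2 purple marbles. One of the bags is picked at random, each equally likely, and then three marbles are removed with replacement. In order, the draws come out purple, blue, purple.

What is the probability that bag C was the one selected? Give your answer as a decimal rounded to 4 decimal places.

Compute the likelihood of the observed sequence for each case: P(data | bag A) = (3/4)(1/4)(3/4) = 9/64; P(data | bag B) = (4/8)(4/8)(4/8) = 1/8; P(data | bag C) = (2/4)(2/4)(2/4) = 1/8.
The prior-weighted likelihoods are 1/3 · 9/64 = 3/64, 1/3 · 1/8 = 1/24, 1/3 · 1/8 = 1/24; summing to 25/192.
Hence P(bag C | data) = (1/24) / (25/192) = 8/25.

0.3200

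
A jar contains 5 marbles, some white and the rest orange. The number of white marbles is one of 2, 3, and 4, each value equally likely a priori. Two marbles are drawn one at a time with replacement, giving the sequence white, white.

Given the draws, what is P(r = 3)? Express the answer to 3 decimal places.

0.310

The likelihood of the observed sequence under each hypothesis: P(data | r = 2) = (2/5)(2/5) = 4/25; P(data | r = 3) = (3/5)(3/5) = 9/25; P(data | r = 4) = (4/5)(4/5) = 16/25.
Multiplying each by its prior: 1/3 · 4/25 = 4/75, 1/3 · 9/25 = 3/25, 1/3 · 16/25 = 16/75; with total 29/75.
By Bayes' rule, P(r = 3 | data) = (3/25) / (29/75) = 9/29.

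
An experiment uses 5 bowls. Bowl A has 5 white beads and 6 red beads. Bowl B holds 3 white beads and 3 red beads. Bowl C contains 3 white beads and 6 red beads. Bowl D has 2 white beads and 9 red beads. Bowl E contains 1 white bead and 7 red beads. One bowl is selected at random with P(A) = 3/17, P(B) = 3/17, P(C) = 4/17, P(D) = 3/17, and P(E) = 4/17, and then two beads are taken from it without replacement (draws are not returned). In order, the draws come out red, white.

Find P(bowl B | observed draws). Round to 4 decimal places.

Compute the likelihood of the observed sequence for each case: P(data | bowl A) = (6/11)(5/10) = 3/11; P(data | bowl B) = (3/6)(3/5) = 3/10; P(data | bowl C) = (6/9)(3/8) = 1/4; P(data | bowl D) = (9/11)(2/10) = 9/55; P(data | bowl E) = (7/8)(1/7) = 1/8.
Multiplying each by its prior: 3/17 · 3/11 = 9/187, 3/17 · 3/10 = 9/170, 4/17 · 1/4 = 1/17, 3/17 · 9/55 = 27/935, 4/17 · 1/8 = 1/34; summing to 12/55.
Hence P(bowl B | data) = (9/170) / (12/55) = 33/136.

0.2426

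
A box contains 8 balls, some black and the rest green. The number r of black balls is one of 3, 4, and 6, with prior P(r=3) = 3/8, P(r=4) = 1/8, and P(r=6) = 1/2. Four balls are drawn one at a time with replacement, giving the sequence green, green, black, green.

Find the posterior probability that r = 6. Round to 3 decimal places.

0.122

For each hypothesis, P(data | H) works out to: P(data | r = 3) = (5/8)(5/8)(3/8)(5/8) = 0.091553; P(data | r = 4) = (4/8)(4/8)(4/8)(4/8) = 0.0625; P(data | r = 6) = (2/8)(2/8)(6/8)(2/8) = 0.011719.
Multiplying each by its prior: 3/8 · 0.091553 = 0.034332, 1/8 · 0.0625 = 0.0078125, 1/2 · 0.011719 = 0.0058594; summing to 0.048004.
Hence P(r = 6 | data) = (0.0058594) / (0.048004) = 0.12206.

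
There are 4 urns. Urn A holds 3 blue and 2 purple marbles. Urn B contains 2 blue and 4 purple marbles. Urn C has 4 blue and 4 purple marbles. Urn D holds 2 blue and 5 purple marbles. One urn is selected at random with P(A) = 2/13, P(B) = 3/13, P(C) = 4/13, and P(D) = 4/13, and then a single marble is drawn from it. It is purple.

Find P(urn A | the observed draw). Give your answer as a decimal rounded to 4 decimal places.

Compute the likelihood of this draw for each case: P(data | urn A) = (2/5) = 2/5; P(data | urn B) = (4/6) = 2/3; P(data | urn C) = (4/8) = 1/2; P(data | urn D) = (5/7) = 5/7.
Multiplying each by its prior: 2/13 · 2/5 = 4/65, 3/13 · 2/3 = 2/13, 4/13 · 1/2 = 2/13, 4/13 · 5/7 = 20/91; these sum to 268/455.
So P(urn A | data) = (4/65) / (268/455) = 7/67.

0.1045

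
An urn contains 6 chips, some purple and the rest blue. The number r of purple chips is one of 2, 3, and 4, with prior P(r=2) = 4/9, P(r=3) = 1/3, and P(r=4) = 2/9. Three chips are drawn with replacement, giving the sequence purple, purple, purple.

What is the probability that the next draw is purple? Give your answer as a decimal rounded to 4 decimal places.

Compute the likelihood of the observed sequence for each case: P(data | r = 2) = (2/6)(2/6)(2/6) = 0.037037; P(data | r = 3) = (3/6)(3/6)(3/6) = 0.125; P(data | r = 4) = (4/6)(4/6)(4/6) = 0.2963.
Weighting by the prior gives 4/9 · 0.037037 = 0.016461, 1/3 · 0.125 = 0.041667, 2/9 · 0.2963 = 0.065844; summing to 0.12397.
Dividing through by the total gives posterior P(r = 2 | data) = 0.13278, P(r = 3 | data) = 0.3361, P(r = 4 | data) = 0.53112.
Averaging over the posterior, P(purple next | data) = (1/3)(0.13278) + (1/2)(0.3361) + (2/3)(0.53112) = 0.56639.

0.5664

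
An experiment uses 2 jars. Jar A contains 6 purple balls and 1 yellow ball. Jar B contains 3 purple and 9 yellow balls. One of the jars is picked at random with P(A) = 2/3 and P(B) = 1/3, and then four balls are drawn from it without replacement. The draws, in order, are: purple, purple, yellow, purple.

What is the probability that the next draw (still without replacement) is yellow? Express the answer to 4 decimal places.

The likelihood of the observed sequence under each hypothesis: P(data | jar A) = (6/7)(5/6)(1/5)(4/4) = 0.14286; P(data | jar B) = (3/12)(2/11)(9/10)(1/9) = 0.0045455.
The prior-weighted likelihoods are 2/3 · 0.14286 = 0.095238, 1/3 · 0.0045455 = 0.0015152; these sum to 0.096753.
The posterior is then P(jar A | data) = 0.98434, P(jar B | data) = 0.01566.
Averaging over the posterior, P(yellow next | data) = (0)(0.98434) + (1)(0.01566) = 0.01566.

0.0157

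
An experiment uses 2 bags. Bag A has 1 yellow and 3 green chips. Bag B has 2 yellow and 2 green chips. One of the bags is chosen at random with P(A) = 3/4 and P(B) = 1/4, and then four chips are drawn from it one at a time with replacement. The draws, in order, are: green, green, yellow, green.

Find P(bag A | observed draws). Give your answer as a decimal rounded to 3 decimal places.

0.835

Under each hypothesis, the probability of the observed sequence is: P(data | bag A) = (3/4)(3/4)(1/4)(3/4) = 0.10547; P(data | bag B) = (2/4)(2/4)(2/4)(2/4) = 0.0625.
Weighting by the prior gives 3/4 · 0.10547 = 0.079102, 1/4 · 0.0625 = 0.015625; summing to 0.094727.
Therefore the posterior P(bag A | data) = (0.079102) / (0.094727) = 0.83505.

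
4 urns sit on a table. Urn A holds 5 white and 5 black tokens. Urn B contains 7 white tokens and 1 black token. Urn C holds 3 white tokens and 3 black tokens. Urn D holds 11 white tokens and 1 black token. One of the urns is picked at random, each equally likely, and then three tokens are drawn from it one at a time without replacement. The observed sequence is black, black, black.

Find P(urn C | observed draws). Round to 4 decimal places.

Compute the likelihood of the observed sequence for each case: P(data | urn A) = (5/10)(4/9)(3/8) = 1/12; P(data | urn B) = (1/8)(0/7) = 0; P(data | urn C) = (3/6)(2/5)(1/4) = 1/20; P(data | urn D) = (1/12)(0/11) = 0.
The prior-weighted likelihoods are 1/4 · 1/12 = 1/48, 1/4 · 0 = 0, 1/4 · 1/20 = 1/80, 1/4 · 0 = 0; these sum to 1/30.
By Bayes' rule, P(urn C | data) = (1/80) / (1/30) = 3/8.

0.3750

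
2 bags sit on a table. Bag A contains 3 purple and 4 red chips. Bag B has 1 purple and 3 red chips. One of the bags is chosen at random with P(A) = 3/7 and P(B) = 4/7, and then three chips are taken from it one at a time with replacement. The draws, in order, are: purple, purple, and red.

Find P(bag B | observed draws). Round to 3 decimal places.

0.373

Compute the likelihood of the observed sequence for each case: P(data | bag A) = (3/7)(3/7)(4/7) = 0.10496; P(data | bag B) = (1/4)(1/4)(3/4) = 0.046875.
Weighting by the prior gives 3/7 · 0.10496 = 0.044981, 4/7 · 0.046875 = 0.026786; these sum to 0.071767.
By Bayes' rule, P(bag B | data) = (0.026786) / (0.071767) = 0.37323.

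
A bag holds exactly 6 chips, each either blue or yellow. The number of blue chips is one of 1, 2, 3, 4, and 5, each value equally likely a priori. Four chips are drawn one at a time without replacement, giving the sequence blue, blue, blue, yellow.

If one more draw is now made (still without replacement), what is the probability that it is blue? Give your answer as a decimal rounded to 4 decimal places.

The likelihood of the observed sequence under each hypothesis: P(data | r = 1) = (1/6)(0/5) = 0; P(data | r = 2) = (2/6)(1/5)(0/4) = 0; P(data | r = 3) = (3/6)(2/5)(1/4)(3/3) = 1/20; P(data | r = 4) = (4/6)(3/5)(2/4)(2/3) = 2/15; P(data | r = 5) = (5/6)(4/5)(3/4)(1/3) = 1/6.
Weighting by the prior gives 1/5 · 0 = 0, 1/5 · 0 = 0, 1/5 · 1/20 = 1/100, 1/5 · 2/15 = 2/75, 1/5 · 1/6 = 1/30; these sum to 7/100.
The posterior is then P(r = 1 | data) = 0, P(r = 2 | data) = 0, P(r = 3 | data) = 1/7, P(r = 4 | data) = 8/21, P(r = 5 | data) = 10/21.
So P(blue next | data) = Σ P(blue next | H) P(H | data) = (0)(1/7) + (1/2)(8/21) + (1)(10/21) = 2/3.

0.6667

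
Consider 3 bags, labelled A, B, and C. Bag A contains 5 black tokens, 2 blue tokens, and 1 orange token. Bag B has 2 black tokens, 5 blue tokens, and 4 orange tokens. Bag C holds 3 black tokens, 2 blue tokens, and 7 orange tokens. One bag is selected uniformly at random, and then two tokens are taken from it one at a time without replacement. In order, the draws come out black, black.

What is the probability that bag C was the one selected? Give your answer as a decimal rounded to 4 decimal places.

Compute the likelihood of the observed sequence for each case: P(data | bag A) = (5/8)(4/7) = 5/14; P(data | bag B) = (2/11)(1/10) = 1/55; P(data | bag C) = (3/12)(2/11) = 1/22.
The prior-weighted likelihoods are 1/3 · 5/14 = 5/42, 1/3 · 1/55 = 1/165, 1/3 · 1/22 = 1/66; with total 54/385.
Therefore the posterior P(bag C | data) = (1/66) / (54/385) = 35/324.

0.1080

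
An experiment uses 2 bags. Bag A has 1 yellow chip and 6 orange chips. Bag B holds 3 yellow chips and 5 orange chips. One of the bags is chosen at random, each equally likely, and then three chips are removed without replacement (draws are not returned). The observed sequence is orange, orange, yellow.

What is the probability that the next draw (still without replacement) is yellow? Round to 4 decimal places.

0.2222

Under each hypothesis, the probability of the observed sequence is: P(data | bag A) = (6/7)(5/6)(1/5) = 1/7; P(data | bag B) = (5/8)(4/7)(3/6) = 5/28.
Weighting by the prior gives 1/2 · 1/7 = 1/14, 1/2 · 5/28 = 5/56; with total 9/56.
Normalising, the posterior is P(bag A | data) = 4/9, P(bag B | data) = 5/9.
Averaging over the posterior, P(yellow next | data) = (0)(4/9) + (2/5)(5/9) = 2/9.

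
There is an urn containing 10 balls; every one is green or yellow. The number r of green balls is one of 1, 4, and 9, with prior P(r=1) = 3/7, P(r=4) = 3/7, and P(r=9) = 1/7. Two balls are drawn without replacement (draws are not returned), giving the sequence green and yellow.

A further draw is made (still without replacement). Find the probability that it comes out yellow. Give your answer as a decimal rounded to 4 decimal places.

For each hypothesis, P(data | H) works out to: P(data | r = 1) = (1/10)(9/9) = 1/10; P(data | r = 4) = (4/10)(6/9) = 4/15; P(data | r = 9) = (9/10)(1/9) = 1/10.
Multiplying each by its prior: 3/7 · 1/10 = 3/70, 3/7 · 4/15 = 4/35, 1/7 · 1/10 = 1/70; these sum to 6/35.
Dividing through by the total gives posterior P(r = 1 | data) = 1/4, P(r = 4 | data) = 2/3, P(r = 9 | data) = 1/12.
The predictive probability is P(yellow next | data) = (1)(1/4) + (5/8)(2/3) + (0)(1/12) = 2/3.

0.6667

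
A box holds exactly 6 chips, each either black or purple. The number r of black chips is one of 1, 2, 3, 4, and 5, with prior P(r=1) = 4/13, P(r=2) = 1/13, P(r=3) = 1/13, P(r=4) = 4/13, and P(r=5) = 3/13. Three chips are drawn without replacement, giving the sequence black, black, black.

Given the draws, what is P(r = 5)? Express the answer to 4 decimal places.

Compute the likelihood of the observed sequence for each case: P(data | r = 1) = (1/6)(0/5) = 0; P(data | r = 2) = (2/6)(1/5)(0/4) = 0; P(data | r = 3) = (3/6)(2/5)(1/4) = 1/20; P(data | r = 4) = (4/6)(3/5)(2/4) = 1/5; P(data | r = 5) = (5/6)(4/5)(3/4) = 1/2.
Multiplying each by its prior: 4/13 · 0 = 0, 1/13 · 0 = 0, 1/13 · 1/20 = 1/260, 4/13 · 1/5 = 4/65, 3/13 · 1/2 = 3/26; these sum to 47/260.
Therefore the posterior P(r = 5 | data) = (3/26) / (47/260) = 30/47.

0.6383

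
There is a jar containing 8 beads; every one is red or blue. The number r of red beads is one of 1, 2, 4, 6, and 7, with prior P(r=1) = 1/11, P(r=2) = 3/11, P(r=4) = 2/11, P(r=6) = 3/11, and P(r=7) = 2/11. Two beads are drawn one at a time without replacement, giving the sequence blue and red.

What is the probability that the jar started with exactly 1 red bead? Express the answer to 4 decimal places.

0.0560

Compute the likelihood of the observed sequence for each case: P(data | r = 1) = (7/8)(1/7) = 1/8; P(data | r = 2) = (6/8)(2/7) = 3/14; P(data | r = 4) = (4/8)(4/7) = 2/7; P(data | r = 6) = (2/8)(6/7) = 3/14; P(data | r = 7) = (1/8)(7/7) = 1/8.
The prior-weighted likelihoods are 1/11 · 1/8 = 1/88, 3/11 · 3/14 = 9/154, 2/11 · 2/7 = 4/77, 3/11 · 3/14 = 9/154, 2/11 · 1/8 = 1/44; summing to 125/616.
Therefore the posterior P(r = 1 | data) = (1/88) / (125/616) = 7/125.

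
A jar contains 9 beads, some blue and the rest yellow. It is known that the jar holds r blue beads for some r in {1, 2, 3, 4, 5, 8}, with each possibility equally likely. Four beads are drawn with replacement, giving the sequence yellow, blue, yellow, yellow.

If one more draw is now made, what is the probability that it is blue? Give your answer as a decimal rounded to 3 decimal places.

Compute the likelihood of the observed sequence for each case: P(data | r = 1) = (8/9)(1/9)(8/9)(8/9) = 0.078037; P(data | r = 2) = (7/9)(2/9)(7/9)(7/9) = 0.10456; P(data | r = 3) = (6/9)(3/9)(6/9)(6/9) = 0.098765; P(data | r = 4) = (5/9)(4/9)(5/9)(5/9) = 0.076208; P(data | r = 5) = (4/9)(5/9)(4/9)(4/9) = 0.048773; P(data | r = 8) = (1/9)(8/9)(1/9)(1/9) = 0.0012193.
The prior-weighted likelihoods are 1/6 · 0.078037 = 0.013006, 1/6 · 0.10456 = 0.017426, 1/6 · 0.098765 = 0.016461, 1/6 · 0.076208 = 0.012701, 1/6 · 0.048773 = 0.0081288, 1/6 · 0.0012193 = 0.00020322; with total 0.067927.
Normalising, the posterior is P(r = 1 | data) = 0.19147, P(r = 2 | data) = 0.25654, P(r = 3 | data) = 0.24233, P(r = 4 | data) = 0.18699, P(r = 5 | data) = 0.11967, P(r = 8 | data) = 0.0029918.
The predictive probability is P(blue next | data) = (1/9)(0.19147) + (2/9)(0.25654) + (1/3)(0.24233) + (4/9)(0.18699) + (5/9)(0.11967) + (8/9)(0.0029918) = 0.31131.

0.311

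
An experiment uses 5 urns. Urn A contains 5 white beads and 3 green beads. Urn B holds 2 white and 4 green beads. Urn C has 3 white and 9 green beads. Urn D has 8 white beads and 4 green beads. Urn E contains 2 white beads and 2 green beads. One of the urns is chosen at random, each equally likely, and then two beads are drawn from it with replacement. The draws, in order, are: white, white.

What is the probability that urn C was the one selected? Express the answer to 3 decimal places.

Under each hypothesis, the probability of the observed sequence is: P(data | urn A) = (5/8)(5/8) = 25/64; P(data | urn B) = (2/6)(2/6) = 1/9; P(data | urn C) = (3/12)(3/12) = 1/16; P(data | urn D) = (8/12)(8/12) = 4/9; P(data | urn E) = (2/4)(2/4) = 1/4.
The prior-weighted likelihoods are 1/5 · 25/64 = 5/64, 1/5 · 1/9 = 1/45, 1/5 · 1/16 = 1/80, 1/5 · 4/9 = 4/45, 1/5 · 1/4 = 1/20; these sum to 145/576.
Therefore the posterior P(urn C | data) = (1/80) / (145/576) = 36/725.

0.050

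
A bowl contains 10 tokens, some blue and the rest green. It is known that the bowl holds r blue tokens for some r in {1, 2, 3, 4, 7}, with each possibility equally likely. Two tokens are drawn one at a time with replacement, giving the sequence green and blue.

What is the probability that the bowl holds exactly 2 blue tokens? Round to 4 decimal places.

0.1758

Compute the likelihood of the observed sequence for each case: P(data | r = 1) = (9/10)(1/10) = 9/100; P(data | r = 2) = (8/10)(2/10) = 4/25; P(data | r = 3) = (7/10)(3/10) = 21/100; P(data | r = 4) = (6/10)(4/10) = 6/25; P(data | r = 7) = (3/10)(7/10) = 21/100.
The prior-weighted likelihoods are 1/5 · 9/100 = 9/500, 1/5 · 4/25 = 4/125, 1/5 · 21/100 = 21/500, 1/5 · 6/25 = 6/125, 1/5 · 21/100 = 21/500; with total 91/500.
By Bayes' rule, P(r = 2 | data) = (4/125) / (91/500) = 16/91.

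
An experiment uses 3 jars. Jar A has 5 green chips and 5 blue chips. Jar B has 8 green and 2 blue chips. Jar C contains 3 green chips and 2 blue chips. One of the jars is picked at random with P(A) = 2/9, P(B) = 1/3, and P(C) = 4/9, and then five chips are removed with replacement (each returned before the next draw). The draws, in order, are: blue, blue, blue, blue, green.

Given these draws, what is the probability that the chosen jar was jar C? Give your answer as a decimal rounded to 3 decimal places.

For each hypothesis, P(data | H) works out to: P(data | jar A) = (5/10)(5/10)(5/10)(5/10)(5/10) = 0.03125; P(data | jar B) = (2/10)(2/10)(2/10)(2/10)(8/10) = 0.00128; P(data | jar C) = (2/5)(2/5)(2/5)(2/5)(3/5) = 0.01536.
Weighting by the prior gives 2/9 · 0.03125 = 0.0069444, 1/3 · 0.00128 = 0.00042667, 4/9 · 0.01536 = 0.0068267; these sum to 0.014198.
Hence P(jar C | data) = (0.0068267) / (0.014198) = 0.48083.

0.481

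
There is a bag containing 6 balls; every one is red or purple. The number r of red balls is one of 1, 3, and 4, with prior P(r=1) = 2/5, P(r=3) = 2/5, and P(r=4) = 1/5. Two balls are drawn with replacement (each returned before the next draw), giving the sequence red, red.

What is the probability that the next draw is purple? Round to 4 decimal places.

The likelihood of the observed sequence under each hypothesis: P(data | r = 1) = (1/6)(1/6) = 1/36; P(data | r = 3) = (3/6)(3/6) = 1/4; P(data | r = 4) = (4/6)(4/6) = 4/9.
The prior-weighted likelihoods are 2/5 · 1/36 = 1/90, 2/5 · 1/4 = 1/10, 1/5 · 4/9 = 4/45; these sum to 1/5.
Dividing through by the total gives posterior P(r = 1 | data) = 1/18, P(r = 3 | data) = 1/2, P(r = 4 | data) = 4/9.
Averaging over the posterior, P(purple next | data) = (5/6)(1/18) + (1/2)(1/2) + (1/3)(4/9) = 4/9.

0.4444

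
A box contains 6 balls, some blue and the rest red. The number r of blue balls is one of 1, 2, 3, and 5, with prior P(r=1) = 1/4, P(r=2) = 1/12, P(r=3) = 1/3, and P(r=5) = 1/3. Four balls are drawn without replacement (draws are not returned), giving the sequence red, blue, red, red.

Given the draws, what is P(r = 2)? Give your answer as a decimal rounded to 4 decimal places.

Compute the likelihood of the observed sequence for each case: P(data | r = 1) = (5/6)(1/5)(4/4)(3/3) = 1/6; P(data | r = 2) = (4/6)(2/5)(3/4)(2/3) = 2/15; P(data | r = 3) = (3/6)(3/5)(2/4)(1/3) = 1/20; P(data | r = 5) = (1/6)(5/5)(0/4) = 0.
Multiplying each by its prior: 1/4 · 1/6 = 1/24, 1/12 · 2/15 = 1/90, 1/3 · 1/20 = 1/60, 1/3 · 0 = 0; with total 5/72.
Hence P(r = 2 | data) = (1/90) / (5/72) = 4/25.

0.1600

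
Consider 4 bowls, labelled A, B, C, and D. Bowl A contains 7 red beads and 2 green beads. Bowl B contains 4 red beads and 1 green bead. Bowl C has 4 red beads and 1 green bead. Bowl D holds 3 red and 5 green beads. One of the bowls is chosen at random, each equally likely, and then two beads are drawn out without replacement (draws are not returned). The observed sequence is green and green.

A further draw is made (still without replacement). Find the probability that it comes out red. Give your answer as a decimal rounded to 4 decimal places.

0.5361

Compute the likelihood of the observed sequence for each case: P(data | bowl A) = (2/9)(1/8) = 0.027778; P(data | bowl B) = (1/5)(0/4) = 0; P(data | bowl C) = (1/5)(0/4) = 0; P(data | bowl D) = (5/8)(4/7) = 0.35714.
Weighting by the prior gives 1/4 · 0.027778 = 0.0069444, 1/4 · 0 = 0, 1/4 · 0 = 0, 1/4 · 0.35714 = 0.089286; summing to 0.09623.
Dividing through by the total gives posterior P(bowl A | data) = 0.072165, P(bowl B | data) = 0, P(bowl C | data) = 0, P(bowl D | data) = 0.92784.
Averaging over the posterior, P(red next | data) = (1)(0.072165) + (1/2)(0.92784) = 0.53608.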